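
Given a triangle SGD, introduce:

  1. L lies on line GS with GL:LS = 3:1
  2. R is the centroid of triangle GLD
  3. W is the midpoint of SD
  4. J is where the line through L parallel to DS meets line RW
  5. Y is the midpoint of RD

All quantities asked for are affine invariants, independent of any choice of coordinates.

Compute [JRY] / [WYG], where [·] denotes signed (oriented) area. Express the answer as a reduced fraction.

[JRY]:[WYG] = -2/13

Assign S = (0, 0), G = (1, 0), D = (0, 1) — the answer is frame-independent, so this choice is without loss of generality.
1. L lies on line GS with GL:LS = 3:1 ⇒ L = (1/4, 0)
2. R is the centroid of triangle GLD ⇒ R = (5/12, 1/3)
3. W is the midpoint of SD ⇒ W = (0, 1/2)
4. J is where the line through L parallel to DS meets line RW ⇒ J = (1/4, 2/5)
5. Y is the midpoint of RD ⇒ Y = (5/24, 2/3)
2·[JRY] = 1/24, 2·[WYG] = -13/48
[JRY]:[WYG] = 1/24:-13/48 = -2/13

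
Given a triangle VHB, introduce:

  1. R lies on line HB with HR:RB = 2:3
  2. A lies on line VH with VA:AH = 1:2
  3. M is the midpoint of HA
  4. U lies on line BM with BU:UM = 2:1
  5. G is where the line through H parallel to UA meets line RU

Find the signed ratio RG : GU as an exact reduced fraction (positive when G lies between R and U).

Choose coordinates V = (0, 0), H = (1, 0), B = (0, 1).
1. R lies on line HB with HR:RB = 2:3 ⇒ R = (3/5, 2/5)
2. A lies on line VH with VA:AH = 1:2 ⇒ A = (1/3, 0)
3. M is the midpoint of HA ⇒ M = (2/3, 0)
4. U lies on line BM with BU:UM = 2:1 ⇒ U = (4/9, 1/3)
5. G is where the line through H parallel to UA meets line RU ⇒ G = (11/9, 2/3)
G = R + t·(U−R) with t = -4, so RG:GU = t:(1−t) = -4:5

RG:GU = -4/5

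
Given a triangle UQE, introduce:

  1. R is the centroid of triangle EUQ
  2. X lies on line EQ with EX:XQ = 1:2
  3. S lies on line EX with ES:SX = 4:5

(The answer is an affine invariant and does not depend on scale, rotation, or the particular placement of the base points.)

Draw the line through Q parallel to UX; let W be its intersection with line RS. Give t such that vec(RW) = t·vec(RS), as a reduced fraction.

Work in coordinates with U = (0, 0), Q = (1, 0), E = (0, 1).
1. R is the centroid of triangle EUQ ⇒ R = (1/3, 1/3)
2. X lies on line EQ with EX:XQ = 1:2 ⇒ X = (1/3, 2/3)
3. S lies on line EX with ES:SX = 4:5 ⇒ S = (4/27, 23/27)
through Q parallel to UX: direction (1/3, 2/3); meets RS at W = (49/72, -23/36)
W = R + t·(S−R) with t = -15/8

t = -15/8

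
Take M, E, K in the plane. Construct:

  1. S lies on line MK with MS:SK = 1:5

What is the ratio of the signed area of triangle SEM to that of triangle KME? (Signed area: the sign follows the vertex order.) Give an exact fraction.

[SEM]:[KME] = -1/6

Assign M = (0, 0), E = (1, 0), K = (0, 1) — the answer is frame-independent, so this choice is without loss of generality.
1. S lies on line MK with MS:SK = 1:5 ⇒ S = (0, 1/6)
2·[SEM] = -1/6, 2·[KME] = 1
[SEM]:[KME] = -1/6:1 = -1/6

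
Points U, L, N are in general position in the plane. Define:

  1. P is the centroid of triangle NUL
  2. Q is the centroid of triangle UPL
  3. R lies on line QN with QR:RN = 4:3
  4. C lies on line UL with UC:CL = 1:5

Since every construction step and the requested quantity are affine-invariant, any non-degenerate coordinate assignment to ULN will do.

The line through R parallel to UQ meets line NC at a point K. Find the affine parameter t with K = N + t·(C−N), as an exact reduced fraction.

Set U = (0, 0), L = (1, 0), N = (0, 1); any affine frame gives the same invariant.
1. P is the centroid of triangle NUL ⇒ P = (1/3, 1/3)
2. Q is the centroid of triangle UPL ⇒ Q = (4/9, 1/9)
3. R lies on line QN with QR:RN = 4:3 ⇒ R = (4/21, 13/21)
4. C lies on line UL with UC:CL = 1:5 ⇒ C = (1/6, 0)
through R parallel to UQ: direction (4/9, 1/9); meets NC at K = (12/175, 103/175)
K = N + t·(C−N) with t = 72/175

t = 72/175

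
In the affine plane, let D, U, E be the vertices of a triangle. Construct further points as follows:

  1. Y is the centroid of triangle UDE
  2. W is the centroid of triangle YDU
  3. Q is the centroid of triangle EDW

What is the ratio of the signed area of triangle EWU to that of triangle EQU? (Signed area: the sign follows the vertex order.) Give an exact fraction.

[EWU]:[EQU] = 12/13

Set D = (0, 0), U = (1, 0), E = (0, 1); any affine frame gives the same invariant.
1. Y is the centroid of triangle UDE ⇒ Y = (1/3, 1/3)
2. W is the centroid of triangle YDU ⇒ W = (4/9, 1/9)
3. Q is the centroid of triangle EDW ⇒ Q = (4/27, 10/27)
2·[EWU] = 4/9, 2·[EQU] = 13/27
[EWU]:[EQU] = 4/9:13/27 = 12/13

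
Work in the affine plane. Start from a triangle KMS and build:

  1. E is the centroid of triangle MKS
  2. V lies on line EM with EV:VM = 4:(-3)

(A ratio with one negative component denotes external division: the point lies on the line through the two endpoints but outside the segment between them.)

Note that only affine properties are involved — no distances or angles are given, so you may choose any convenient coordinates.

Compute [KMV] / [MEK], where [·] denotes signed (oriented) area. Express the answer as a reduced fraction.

[KMV]:[MEK] = -3

Choose coordinates K = (0, 0), M = (1, 0), S = (0, 1).
1. E is the centroid of triangle MKS ⇒ E = (1/3, 1/3)
2. V lies on line EM with EV:VM = 4:(-3) ⇒ V = (3, -1)
2·[KMV] = -1, 2·[MEK] = 1/3
[KMV]:[MEK] = -1:1/3 = -3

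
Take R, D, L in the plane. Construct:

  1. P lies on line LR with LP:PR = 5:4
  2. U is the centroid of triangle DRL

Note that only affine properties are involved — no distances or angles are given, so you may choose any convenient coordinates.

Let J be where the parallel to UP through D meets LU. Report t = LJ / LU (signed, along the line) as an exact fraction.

t = 6/5

Assign R = (0, 0), D = (1, 0), L = (0, 1) — the answer is frame-independent, so this choice is without loss of generality.
1. P lies on line LR with LP:PR = 5:4 ⇒ P = (0, 4/9)
2. U is the centroid of triangle DRL ⇒ U = (1/3, 1/3)
through D parallel to UP: direction (-1/3, 1/9); meets LU at J = (2/5, 1/5)
J = L + t·(U−L) with t = 6/5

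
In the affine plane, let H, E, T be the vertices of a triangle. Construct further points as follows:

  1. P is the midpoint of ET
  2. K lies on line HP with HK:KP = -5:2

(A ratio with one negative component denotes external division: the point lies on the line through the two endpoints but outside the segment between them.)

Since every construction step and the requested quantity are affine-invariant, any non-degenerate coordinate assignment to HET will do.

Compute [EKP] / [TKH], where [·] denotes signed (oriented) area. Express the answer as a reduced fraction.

[EKP]:[TKH] = -2/5

Assign H = (0, 0), E = (1, 0), T = (0, 1) — the answer is frame-independent, so this choice is without loss of generality.
1. P is the midpoint of ET ⇒ P = (1/2, 1/2)
2. K lies on line HP with HK:KP = -5:2 ⇒ K = (5/6, 5/6)
2·[EKP] = 1/3, 2·[TKH] = -5/6
[EKP]:[TKH] = 1/3:-5/6 = -2/5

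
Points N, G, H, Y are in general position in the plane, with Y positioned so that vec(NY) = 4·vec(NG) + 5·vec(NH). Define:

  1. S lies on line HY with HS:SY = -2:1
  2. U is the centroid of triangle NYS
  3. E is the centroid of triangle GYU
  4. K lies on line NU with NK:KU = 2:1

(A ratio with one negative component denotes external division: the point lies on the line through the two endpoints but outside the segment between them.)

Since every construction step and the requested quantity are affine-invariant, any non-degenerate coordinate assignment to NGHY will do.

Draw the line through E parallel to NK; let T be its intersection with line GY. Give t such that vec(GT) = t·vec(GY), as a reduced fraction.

Choose coordinates N = (0, 0), G = (1, 0), H = (0, 1), Y = (4, 5).
1. S lies on line HY with HS:SY = -2:1 ⇒ S = (8, 9)
2. U is the centroid of triangle NYS ⇒ U = (4, 14/3)
3. E is the centroid of triangle GYU ⇒ E = (3, 29/9)
4. K lies on line NU with NK:KU = 2:1 ⇒ K = (8/3, 28/9)
through E parallel to NK: direction (8/3, 28/9); meets GY at T = (25/9, 80/27)
T = G + t·(Y−G) with t = 16/27

t = 16/27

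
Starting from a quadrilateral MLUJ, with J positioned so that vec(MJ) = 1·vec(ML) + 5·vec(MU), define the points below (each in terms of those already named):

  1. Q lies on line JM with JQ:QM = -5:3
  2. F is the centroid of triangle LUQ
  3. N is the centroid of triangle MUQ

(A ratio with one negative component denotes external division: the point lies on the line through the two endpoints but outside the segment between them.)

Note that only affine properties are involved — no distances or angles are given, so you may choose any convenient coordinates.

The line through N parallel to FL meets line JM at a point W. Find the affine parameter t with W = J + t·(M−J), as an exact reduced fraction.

t = 46/33

Set M = (0, 0), L = (1, 0), U = (0, 1), J = (1, 5); any affine frame gives the same invariant.
1. Q lies on line JM with JQ:QM = -5:3 ⇒ Q = (-3/2, -15/2)
2. F is the centroid of triangle LUQ ⇒ F = (-1/6, -13/6)
3. N is the centroid of triangle MUQ ⇒ N = (-1/2, -13/6)
through N parallel to FL: direction (7/6, 13/6); meets JM at W = (-13/33, -65/33)
W = J + t·(M−J) with t = 46/33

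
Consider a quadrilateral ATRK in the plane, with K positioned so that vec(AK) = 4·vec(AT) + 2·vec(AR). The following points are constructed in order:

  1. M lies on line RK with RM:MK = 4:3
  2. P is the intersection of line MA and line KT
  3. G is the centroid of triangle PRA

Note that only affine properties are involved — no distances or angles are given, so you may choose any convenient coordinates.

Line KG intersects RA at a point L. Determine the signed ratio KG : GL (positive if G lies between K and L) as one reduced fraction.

KG:GL = -11/8

Work in coordinates with A = (0, 0), T = (1, 0), R = (0, 1), K = (4, 2).
1. M lies on line RK with RM:MK = 4:3 ⇒ M = (16/7, 11/7)
2. P is the intersection of line MA and line KT ⇒ P = (-32, -22)
3. G is the centroid of triangle PRA ⇒ G = (-32/3, -7)
line KG meets RA at L = (0, -5/11)
G = K + t·(L−K) with t = 11/3, so KG:GL = 11/3:-8/3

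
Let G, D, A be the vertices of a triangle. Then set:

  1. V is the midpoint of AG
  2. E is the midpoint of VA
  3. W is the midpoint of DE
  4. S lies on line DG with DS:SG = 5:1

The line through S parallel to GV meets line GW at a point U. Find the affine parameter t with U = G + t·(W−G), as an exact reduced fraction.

Work in coordinates with G = (0, 0), D = (1, 0), A = (0, 1).
1. V is the midpoint of AG ⇒ V = (0, 1/2)
2. E is the midpoint of VA ⇒ E = (0, 3/4)
3. W is the midpoint of DE ⇒ W = (1/2, 3/8)
4. S lies on line DG with DS:SG = 5:1 ⇒ S = (1/6, 0)
through S parallel to GV: direction (0, 1/2); meets GW at U = (1/6, 1/8)
U = G + t·(W−G) with t = 1/3

t = 1/3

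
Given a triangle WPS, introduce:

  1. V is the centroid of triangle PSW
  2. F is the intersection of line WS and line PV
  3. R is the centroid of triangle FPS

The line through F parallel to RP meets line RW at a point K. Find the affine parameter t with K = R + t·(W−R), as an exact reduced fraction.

t = 1/3

Assign W = (0, 0), P = (1, 0), S = (0, 1) — the answer is frame-independent, so this choice is without loss of generality.
1. V is the centroid of triangle PSW ⇒ V = (1/3, 1/3)
2. F is the intersection of line WS and line PV ⇒ F = (0, 1/2)
3. R is the centroid of triangle FPS ⇒ R = (1/3, 1/2)
through F parallel to RP: direction (2/3, -1/2); meets RW at K = (2/9, 1/3)
K = R + t·(W−R) with t = 1/3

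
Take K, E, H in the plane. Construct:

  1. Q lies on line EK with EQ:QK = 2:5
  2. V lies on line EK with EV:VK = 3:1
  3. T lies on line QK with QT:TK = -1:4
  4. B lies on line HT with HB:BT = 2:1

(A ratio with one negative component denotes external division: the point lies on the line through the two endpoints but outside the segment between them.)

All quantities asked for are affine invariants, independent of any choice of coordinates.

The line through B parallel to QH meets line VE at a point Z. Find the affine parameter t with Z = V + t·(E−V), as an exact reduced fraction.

Set K = (0, 0), E = (1, 0), H = (0, 1); any affine frame gives the same invariant.
1. Q lies on line EK with EQ:QK = 2:5 ⇒ Q = (5/7, 0)
2. V lies on line EK with EV:VK = 3:1 ⇒ V = (1/4, 0)
3. T lies on line QK with QT:TK = -1:4 ⇒ T = (20/21, 0)
4. B lies on line HT with HB:BT = 2:1 ⇒ B = (40/63, 1/3)
through B parallel to QH: direction (-5/7, 1); meets VE at Z = (55/63, 0)
Z = V + t·(E−V) with t = 157/189

t = 157/189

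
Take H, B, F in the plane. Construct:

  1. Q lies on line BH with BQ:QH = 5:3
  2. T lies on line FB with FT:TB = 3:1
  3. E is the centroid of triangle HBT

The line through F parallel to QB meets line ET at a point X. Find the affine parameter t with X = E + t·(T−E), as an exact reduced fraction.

Work in coordinates with H = (0, 0), B = (1, 0), F = (0, 1).
1. Q lies on line BH with BQ:QH = 5:3 ⇒ Q = (3/8, 0)
2. T lies on line FB with FT:TB = 3:1 ⇒ T = (3/4, 1/4)
3. E is the centroid of triangle HBT ⇒ E = (7/12, 1/12)
through F parallel to QB: direction (5/8, 0); meets ET at X = (3/2, 1)
X = E + t·(T−E) with t = 11/2

t = 11/2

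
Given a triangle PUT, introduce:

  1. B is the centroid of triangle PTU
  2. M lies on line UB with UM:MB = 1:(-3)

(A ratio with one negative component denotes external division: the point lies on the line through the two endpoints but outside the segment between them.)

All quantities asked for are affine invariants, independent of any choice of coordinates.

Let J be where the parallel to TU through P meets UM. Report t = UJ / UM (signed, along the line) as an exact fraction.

t = -6

Choose coordinates P = (0, 0), U = (1, 0), T = (0, 1).
1. B is the centroid of triangle PTU ⇒ B = (1/3, 1/3)
2. M lies on line UB with UM:MB = 1:(-3) ⇒ M = (4/3, -1/6)
through P parallel to TU: direction (1, -1); meets UM at J = (-1, 1)
J = U + t·(M−U) with t = -6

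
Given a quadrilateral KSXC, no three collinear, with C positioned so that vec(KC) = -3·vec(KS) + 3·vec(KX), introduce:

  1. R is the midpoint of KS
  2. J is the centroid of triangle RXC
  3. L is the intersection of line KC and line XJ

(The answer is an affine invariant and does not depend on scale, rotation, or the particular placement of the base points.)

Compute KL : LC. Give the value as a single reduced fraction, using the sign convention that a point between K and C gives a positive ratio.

KL:LC = 5/4

Assign K = (0, 0), S = (1, 0), X = (0, 1), C = (-3, 3) — the answer is frame-independent, so this choice is without loss of generality.
1. R is the midpoint of KS ⇒ R = (1/2, 0)
2. J is the centroid of triangle RXC ⇒ J = (-5/6, 4/3)
3. L is the intersection of line KC and line XJ ⇒ L = (-5/3, 5/3)
L = K + t·(C−K) with t = 5/9, so KL:LC = t:(1−t) = 5/9:4/9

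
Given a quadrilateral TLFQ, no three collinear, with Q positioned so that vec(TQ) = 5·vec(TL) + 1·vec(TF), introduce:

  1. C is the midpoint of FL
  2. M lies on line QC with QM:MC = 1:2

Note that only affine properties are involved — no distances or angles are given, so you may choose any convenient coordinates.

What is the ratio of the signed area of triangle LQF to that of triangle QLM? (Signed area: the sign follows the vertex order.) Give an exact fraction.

Assign T = (0, 0), L = (1, 0), F = (0, 1), Q = (5, 1) — the answer is frame-independent, so this choice is without loss of generality.
1. C is the midpoint of FL ⇒ C = (1/2, 1/2)
2. M lies on line QC with QM:MC = 1:2 ⇒ M = (7/2, 5/6)
2·[LQF] = 5, 2·[QLM] = -5/6
[LQF]:[QLM] = 5:-5/6 = -6

[LQF]:[QLM] = -6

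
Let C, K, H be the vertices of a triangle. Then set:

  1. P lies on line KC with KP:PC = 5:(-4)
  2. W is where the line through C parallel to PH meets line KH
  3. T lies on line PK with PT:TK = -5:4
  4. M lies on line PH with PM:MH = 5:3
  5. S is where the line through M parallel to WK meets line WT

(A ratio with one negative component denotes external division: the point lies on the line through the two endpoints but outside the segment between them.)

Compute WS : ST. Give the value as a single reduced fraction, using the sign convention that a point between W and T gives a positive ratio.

Work in coordinates with C = (0, 0), K = (1, 0), H = (0, 1).
1. P lies on line KC with KP:PC = 5:(-4) ⇒ P = (-4, 0)
2. W is where the line through C parallel to PH meets line KH ⇒ W = (4/5, 1/5)
3. T lies on line PK with PT:TK = -5:4 ⇒ T = (21, 0)
4. M lies on line PH with PM:MH = 5:3 ⇒ M = (-3/2, 5/8)
5. S is where the line through M parallel to WK meets line WT ⇒ S = (-35/32, 7/32)
S = W + t·(T−W) with t = -3/32, so WS:ST = t:(1−t) = -3/32:35/32

WS:ST = -3/35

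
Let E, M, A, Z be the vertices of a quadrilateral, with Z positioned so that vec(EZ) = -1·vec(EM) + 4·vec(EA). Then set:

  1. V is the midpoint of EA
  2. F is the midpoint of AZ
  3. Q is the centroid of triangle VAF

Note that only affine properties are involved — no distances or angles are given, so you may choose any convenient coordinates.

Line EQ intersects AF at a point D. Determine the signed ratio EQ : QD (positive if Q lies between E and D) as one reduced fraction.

Choose coordinates E = (0, 0), M = (1, 0), A = (0, 1), Z = (-1, 4).
1. V is the midpoint of EA ⇒ V = (0, 1/2)
2. F is the midpoint of AZ ⇒ F = (-1/2, 5/2)
3. Q is the centroid of triangle VAF ⇒ Q = (-1/6, 4/3)
line EQ meets AF at D = (-1/5, 8/5)
Q = E + t·(D−E) with t = 5/6, so EQ:QD = 5/6:1/6

EQ:QD = 5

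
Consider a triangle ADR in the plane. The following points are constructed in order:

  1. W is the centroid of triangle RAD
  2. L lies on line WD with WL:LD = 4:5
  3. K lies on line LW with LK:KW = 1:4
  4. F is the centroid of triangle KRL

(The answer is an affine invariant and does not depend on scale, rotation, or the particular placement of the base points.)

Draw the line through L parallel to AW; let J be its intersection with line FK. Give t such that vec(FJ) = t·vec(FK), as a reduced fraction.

t = 23/19

Set A = (0, 0), D = (1, 0), R = (0, 1); any affine frame gives the same invariant.
1. W is the centroid of triangle RAD ⇒ W = (1/3, 1/3)
2. L lies on line WD with WL:LD = 4:5 ⇒ L = (17/27, 5/27)
3. K lies on line LW with LK:KW = 1:4 ⇒ K = (77/135, 29/135)
4. F is the centroid of triangle KRL ⇒ F = (2/5, 7/15)
through L parallel to AW: direction (1/3, 1/3); meets FK at J = (311/513, 83/513)
J = F + t·(K−F) with t = 23/19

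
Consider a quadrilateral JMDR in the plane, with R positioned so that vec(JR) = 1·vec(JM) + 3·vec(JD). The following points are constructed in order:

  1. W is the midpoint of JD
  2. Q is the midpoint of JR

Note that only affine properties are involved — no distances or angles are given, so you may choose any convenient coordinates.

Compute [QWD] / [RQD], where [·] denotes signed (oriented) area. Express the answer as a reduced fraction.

[QWD]:[RQD] = 1/2

Work in coordinates with J = (0, 0), M = (1, 0), D = (0, 1), R = (1, 3).
1. W is the midpoint of JD ⇒ W = (0, 1/2)
2. Q is the midpoint of JR ⇒ Q = (1/2, 3/2)
2·[QWD] = -1/4, 2·[RQD] = -1/2
[QWD]:[RQD] = -1/4:-1/2 = 1/2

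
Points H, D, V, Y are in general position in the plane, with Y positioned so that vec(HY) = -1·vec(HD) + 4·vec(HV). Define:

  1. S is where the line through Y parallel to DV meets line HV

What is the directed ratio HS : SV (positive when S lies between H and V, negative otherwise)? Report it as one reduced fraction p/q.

Choose coordinates H = (0, 0), D = (1, 0), V = (0, 1), Y = (-1, 4).
1. S is where the line through Y parallel to DV meets line HV ⇒ S = (0, 3)
S = H + t·(V−H) with t = 3, so HS:SV = t:(1−t) = 3:-2

HS:SV = -3/2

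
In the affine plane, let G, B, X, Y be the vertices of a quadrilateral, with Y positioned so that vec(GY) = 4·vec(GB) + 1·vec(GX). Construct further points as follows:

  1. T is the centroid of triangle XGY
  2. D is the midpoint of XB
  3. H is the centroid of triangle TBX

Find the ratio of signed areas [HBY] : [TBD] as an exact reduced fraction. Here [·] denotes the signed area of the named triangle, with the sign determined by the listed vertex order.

[HBY]:[TBD] = -34/9

Set G = (0, 0), B = (1, 0), X = (0, 1), Y = (4, 1); any affine frame gives the same invariant.
1. T is the centroid of triangle XGY ⇒ T = (4/3, 2/3)
2. D is the midpoint of XB ⇒ D = (1/2, 1/2)
3. H is the centroid of triangle TBX ⇒ H = (7/9, 5/9)
2·[HBY] = 17/9, 2·[TBD] = -1/2
[HBY]:[TBD] = 17/9:-1/2 = -34/9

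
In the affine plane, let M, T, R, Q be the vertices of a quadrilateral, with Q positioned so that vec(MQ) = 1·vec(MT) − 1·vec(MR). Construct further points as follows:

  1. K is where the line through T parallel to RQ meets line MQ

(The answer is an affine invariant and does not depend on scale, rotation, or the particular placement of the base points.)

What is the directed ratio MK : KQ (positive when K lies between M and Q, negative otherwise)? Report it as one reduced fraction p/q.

MK:KQ = -2

Work in coordinates with M = (0, 0), T = (1, 0), R = (0, 1), Q = (1, -1).
1. K is where the line through T parallel to RQ meets line MQ ⇒ K = (2, -2)
K = M + t·(Q−M) with t = 2, so MK:KQ = t:(1−t) = 2:-1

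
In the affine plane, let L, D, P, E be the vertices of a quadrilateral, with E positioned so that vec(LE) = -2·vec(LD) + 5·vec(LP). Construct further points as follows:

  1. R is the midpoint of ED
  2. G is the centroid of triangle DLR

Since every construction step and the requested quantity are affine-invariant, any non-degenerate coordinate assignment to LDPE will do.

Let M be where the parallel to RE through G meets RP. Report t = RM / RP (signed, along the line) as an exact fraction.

Set L = (0, 0), D = (1, 0), P = (0, 1), E = (-2, 5); any affine frame gives the same invariant.
1. R is the midpoint of ED ⇒ R = (-1/2, 5/2)
2. G is the centroid of triangle DLR ⇒ G = (1/6, 5/6)
through G parallel to RE: direction (-3/2, 5/2); meets RP at M = (-1/12, 5/4)
M = R + t·(P−R) with t = 5/6

t = 5/6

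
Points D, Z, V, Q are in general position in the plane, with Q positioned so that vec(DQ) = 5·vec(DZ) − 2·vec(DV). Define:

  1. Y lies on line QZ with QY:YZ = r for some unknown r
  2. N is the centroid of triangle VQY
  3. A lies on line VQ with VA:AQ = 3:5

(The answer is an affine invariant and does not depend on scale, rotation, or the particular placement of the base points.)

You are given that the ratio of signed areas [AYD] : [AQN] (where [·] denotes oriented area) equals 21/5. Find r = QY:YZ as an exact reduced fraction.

r = 5/3

Assign D = (0, 0), Z = (1, 0), V = (0, 1), Q = (5, -2) — the answer is frame-independent, so this choice is without loss of generality.
1. With QY:YZ = r, write λ = r/(r+1) so Y = Q + λ·(Z−Q); Y is affine-linear in λ
2. N is the centroid of triangle VQY ⇒ N is an affine combination of earlier points and hence also affine-linear in λ
3. A lies on line VQ with VA:AQ = 3:5 ⇒ A = (15/8, -1/8)
Every point depending on Y is an affine combination of Y and λ-independent points, so each such coordinate is linear in λ; the λ² term in each signed area is a multiple of (Z−Q)×(Z−Q) = 0, so 2·[AYD] and 2·[AQN] are each linear in λ. Evaluating at λ=0 and λ=1:
  2·[AYD] = 13/4·λ − 25/8,   2·[AQN] = -5/12·λ
So [AYD]:[AQN] = (13/4·λ − 25/8) / (-5/12·λ). Setting this equal to 21/5:
  13/4·λ − 25/8 = 21/5·(-5/12·λ)  ⇒  λ = 5/8
Then r = λ/(1−λ) = (5/8)/(3/8) = 5/3. Check: with r = 5/3, Y = (5/2, -3/4) and [AYD]:[AQN] = 21/5 as required.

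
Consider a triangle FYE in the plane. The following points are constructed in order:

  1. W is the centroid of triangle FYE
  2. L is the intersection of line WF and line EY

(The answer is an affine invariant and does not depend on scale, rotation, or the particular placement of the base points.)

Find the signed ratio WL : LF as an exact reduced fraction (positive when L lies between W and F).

WL:LF = -1/3

Choose coordinates F = (0, 0), Y = (1, 0), E = (0, 1).
1. W is the centroid of triangle FYE ⇒ W = (1/3, 1/3)
2. L is the intersection of line WF and line EY ⇒ L = (1/2, 1/2)
L = W + t·(F−W) with t = -1/2, so WL:LF = t:(1−t) = -1/2:3/2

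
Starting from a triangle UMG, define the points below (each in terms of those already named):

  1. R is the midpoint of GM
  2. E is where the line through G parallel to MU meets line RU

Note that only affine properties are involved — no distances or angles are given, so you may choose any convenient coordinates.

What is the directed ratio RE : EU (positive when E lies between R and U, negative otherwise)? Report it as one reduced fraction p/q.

RE:EU = -1/2

Work in coordinates with U = (0, 0), M = (1, 0), G = (0, 1).
1. R is the midpoint of GM ⇒ R = (1/2, 1/2)
2. E is where the line through G parallel to MU meets line RU ⇒ E = (1, 1)
E = R + t·(U−R) with t = -1, so RE:EU = t:(1−t) = -1:2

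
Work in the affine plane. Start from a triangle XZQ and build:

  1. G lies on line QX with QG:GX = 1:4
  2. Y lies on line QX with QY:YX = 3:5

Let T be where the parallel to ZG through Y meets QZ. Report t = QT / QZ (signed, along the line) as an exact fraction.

Choose coordinates X = (0, 0), Z = (1, 0), Q = (0, 1).
1. G lies on line QX with QG:GX = 1:4 ⇒ G = (0, 4/5)
2. Y lies on line QX with QY:YX = 3:5 ⇒ Y = (0, 5/8)
through Y parallel to ZG: direction (-1, 4/5); meets QZ at T = (15/8, -7/8)
T = Q + t·(Z−Q) with t = 15/8

t = 15/8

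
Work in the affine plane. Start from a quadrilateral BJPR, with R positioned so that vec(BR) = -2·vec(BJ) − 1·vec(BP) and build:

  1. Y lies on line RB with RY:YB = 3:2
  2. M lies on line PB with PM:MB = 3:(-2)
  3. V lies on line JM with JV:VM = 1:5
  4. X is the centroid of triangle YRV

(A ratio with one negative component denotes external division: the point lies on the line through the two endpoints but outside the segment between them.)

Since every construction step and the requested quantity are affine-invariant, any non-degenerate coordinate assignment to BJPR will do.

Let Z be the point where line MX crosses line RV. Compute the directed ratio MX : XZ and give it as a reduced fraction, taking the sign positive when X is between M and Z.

MX:XZ = -134/9

Set B = (0, 0), J = (1, 0), P = (0, 1), R = (-2, -1); any affine frame gives the same invariant.
1. Y lies on line RB with RY:YB = 3:2 ⇒ Y = (-4/5, -2/5)
2. M lies on line PB with PM:MB = 3:(-2) ⇒ M = (0, -2)
3. V lies on line JM with JV:VM = 1:5 ⇒ V = (5/6, -1/3)
4. X is the centroid of triangle YRV ⇒ X = (-59/90, -26/45)
line MX meets RV at Z = (-1475/2412, -406/603)
X = M + t·(Z−M) with t = 134/125, so MX:XZ = 134/125:-9/125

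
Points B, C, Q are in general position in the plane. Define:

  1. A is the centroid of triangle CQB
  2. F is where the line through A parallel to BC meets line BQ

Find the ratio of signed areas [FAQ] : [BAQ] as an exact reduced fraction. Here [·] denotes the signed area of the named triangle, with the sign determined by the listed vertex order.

Work in coordinates with B = (0, 0), C = (1, 0), Q = (0, 1).
1. A is the centroid of triangle CQB ⇒ A = (1/3, 1/3)
2. F is where the line through A parallel to BC meets line BQ ⇒ F = (0, 1/3)
2·[FAQ] = 2/9, 2·[BAQ] = 1/3
[FAQ]:[BAQ] = 2/9:1/3 = 2/3

[FAQ]:[BAQ] = 2/3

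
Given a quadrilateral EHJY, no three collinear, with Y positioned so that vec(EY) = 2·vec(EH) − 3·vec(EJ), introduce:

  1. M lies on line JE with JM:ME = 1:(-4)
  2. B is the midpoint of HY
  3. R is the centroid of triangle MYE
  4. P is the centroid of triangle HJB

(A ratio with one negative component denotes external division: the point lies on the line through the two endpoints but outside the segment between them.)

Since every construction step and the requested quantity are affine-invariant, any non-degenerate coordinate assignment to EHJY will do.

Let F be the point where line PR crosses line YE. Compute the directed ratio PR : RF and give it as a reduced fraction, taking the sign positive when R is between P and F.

Set E = (0, 0), H = (1, 0), J = (0, 1), Y = (2, -3); any affine frame gives the same invariant.
1. M lies on line JE with JM:ME = 1:(-4) ⇒ M = (0, 4/3)
2. B is the midpoint of HY ⇒ B = (3/2, -3/2)
3. R is the centroid of triangle MYE ⇒ R = (2/3, -5/9)
4. P is the centroid of triangle HJB ⇒ P = (5/6, -1/6)
line PR meets YE at F = (38/69, -19/23)
R = P + t·(F−P) with t = 23/39, so PR:RF = 23/39:16/39

PR:RF = 23/16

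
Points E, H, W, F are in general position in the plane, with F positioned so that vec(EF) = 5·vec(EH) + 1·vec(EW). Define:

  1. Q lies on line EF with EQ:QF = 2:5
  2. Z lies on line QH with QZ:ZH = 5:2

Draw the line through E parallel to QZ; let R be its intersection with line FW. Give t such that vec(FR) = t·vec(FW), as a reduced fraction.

Assign E = (0, 0), H = (1, 0), W = (0, 1), F = (5, 1) — the answer is frame-independent, so this choice is without loss of generality.
1. Q lies on line EF with EQ:QF = 2:5 ⇒ Q = (10/7, 2/7)
2. Z lies on line QH with QZ:ZH = 5:2 ⇒ Z = (55/49, 4/49)
through E parallel to QZ: direction (-15/49, -10/49); meets FW at R = (3/2, 1)
R = F + t·(W−F) with t = 7/10

t = 7/10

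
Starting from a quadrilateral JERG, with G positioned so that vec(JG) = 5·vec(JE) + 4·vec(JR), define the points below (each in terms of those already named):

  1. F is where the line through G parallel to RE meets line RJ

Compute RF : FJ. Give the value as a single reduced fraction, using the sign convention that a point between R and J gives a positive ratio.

Assign J = (0, 0), E = (1, 0), R = (0, 1), G = (5, 4) — the answer is frame-independent, so this choice is without loss of generality.
1. F is where the line through G parallel to RE meets line RJ ⇒ F = (0, 9)
F = R + t·(J−R) with t = -8, so RF:FJ = t:(1−t) = -8:9

RF:FJ = -8/9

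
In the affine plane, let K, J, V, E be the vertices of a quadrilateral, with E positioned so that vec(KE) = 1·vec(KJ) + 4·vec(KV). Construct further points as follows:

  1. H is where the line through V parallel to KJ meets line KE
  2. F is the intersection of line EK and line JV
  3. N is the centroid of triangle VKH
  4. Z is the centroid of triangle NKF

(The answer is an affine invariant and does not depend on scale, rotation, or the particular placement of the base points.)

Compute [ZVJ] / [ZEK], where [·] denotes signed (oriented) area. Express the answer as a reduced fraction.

[ZVJ]:[ZEK] = 15/4

Assign K = (0, 0), J = (1, 0), V = (0, 1), E = (1, 4) — the answer is frame-independent, so this choice is without loss of generality.
1. H is where the line through V parallel to KJ meets line KE ⇒ H = (1/4, 1)
2. F is the intersection of line EK and line JV ⇒ F = (1/5, 4/5)
3. N is the centroid of triangle VKH ⇒ N = (1/12, 2/3)
4. Z is the centroid of triangle NKF ⇒ Z = (17/180, 22/45)
2·[ZVJ] = -5/12, 2·[ZEK] = -1/9
[ZVJ]:[ZEK] = -5/12:-1/9 = 15/4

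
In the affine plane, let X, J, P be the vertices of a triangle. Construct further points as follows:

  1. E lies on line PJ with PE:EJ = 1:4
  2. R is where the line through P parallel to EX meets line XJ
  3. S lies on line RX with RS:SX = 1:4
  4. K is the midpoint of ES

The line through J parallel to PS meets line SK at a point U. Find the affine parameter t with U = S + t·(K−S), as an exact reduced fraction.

Work in coordinates with X = (0, 0), J = (1, 0), P = (0, 1).
1. E lies on line PJ with PE:EJ = 1:4 ⇒ E = (1/5, 4/5)
2. R is where the line through P parallel to EX meets line XJ ⇒ R = (-1/4, 0)
3. S lies on line RX with RS:SX = 1:4 ⇒ S = (-1/5, 0)
4. K is the midpoint of ES ⇒ K = (0, 2/5)
through J parallel to PS: direction (-1/5, -1); meets SK at U = (9/5, 4)
U = S + t·(K−S) with t = 10

t = 10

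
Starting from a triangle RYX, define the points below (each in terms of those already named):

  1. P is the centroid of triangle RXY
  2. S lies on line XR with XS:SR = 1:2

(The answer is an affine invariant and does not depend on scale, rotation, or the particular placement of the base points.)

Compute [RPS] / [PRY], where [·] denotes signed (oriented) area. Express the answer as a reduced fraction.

[RPS]:[PRY] = 2/3

Set R = (0, 0), Y = (1, 0), X = (0, 1); any affine frame gives the same invariant.
1. P is the centroid of triangle RXY ⇒ P = (1/3, 1/3)
2. S lies on line XR with XS:SR = 1:2 ⇒ S = (0, 2/3)
2·[RPS] = 2/9, 2·[PRY] = 1/3
[RPS]:[PRY] = 2/9:1/3 = 2/3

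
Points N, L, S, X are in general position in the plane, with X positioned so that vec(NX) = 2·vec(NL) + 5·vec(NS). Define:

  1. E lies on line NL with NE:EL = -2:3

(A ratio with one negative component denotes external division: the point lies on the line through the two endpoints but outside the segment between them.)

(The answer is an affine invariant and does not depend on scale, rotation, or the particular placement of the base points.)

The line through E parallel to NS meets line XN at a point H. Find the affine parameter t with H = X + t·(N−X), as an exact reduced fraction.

Assign N = (0, 0), L = (1, 0), S = (0, 1), X = (2, 5) — the answer is frame-independent, so this choice is without loss of generality.
1. E lies on line NL with NE:EL = -2:3 ⇒ E = (-2, 0)
through E parallel to NS: direction (0, 1); meets XN at H = (-2, -5)
H = X + t·(N−X) with t = 2

t = 2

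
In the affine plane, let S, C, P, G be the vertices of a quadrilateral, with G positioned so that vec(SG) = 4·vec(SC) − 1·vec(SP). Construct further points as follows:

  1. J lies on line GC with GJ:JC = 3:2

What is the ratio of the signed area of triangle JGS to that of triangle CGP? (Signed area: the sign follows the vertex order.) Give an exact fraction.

Set S = (0, 0), C = (1, 0), P = (0, 1), G = (4, -1); any affine frame gives the same invariant.
1. J lies on line GC with GJ:JC = 3:2 ⇒ J = (11/5, -2/5)
2·[JGS] = -3/5, 2·[CGP] = 2
[JGS]:[CGP] = -3/5:2 = -3/10

[JGS]:[CGP] = -3/10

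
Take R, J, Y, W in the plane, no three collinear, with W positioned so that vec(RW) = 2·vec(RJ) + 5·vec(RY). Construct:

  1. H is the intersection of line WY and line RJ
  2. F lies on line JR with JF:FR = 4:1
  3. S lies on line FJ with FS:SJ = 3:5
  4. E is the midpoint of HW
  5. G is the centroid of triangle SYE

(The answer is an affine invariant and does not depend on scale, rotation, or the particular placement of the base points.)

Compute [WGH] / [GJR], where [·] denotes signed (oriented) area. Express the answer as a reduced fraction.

[WGH]:[GJR] = 10/7

Assign R = (0, 0), J = (1, 0), Y = (0, 1), W = (2, 5) — the answer is frame-independent, so this choice is without loss of generality.
1. H is the intersection of line WY and line RJ ⇒ H = (-1/2, 0)
2. F lies on line JR with JF:FR = 4:1 ⇒ F = (1/5, 0)
3. S lies on line FJ with FS:SJ = 3:5 ⇒ S = (1/2, 0)
4. E is the midpoint of HW ⇒ E = (3/4, 5/2)
5. G is the centroid of triangle SYE ⇒ G = (5/12, 7/6)
2·[WGH] = -5/3, 2·[GJR] = -7/6
[WGH]:[GJR] = -5/3:-7/6 = 10/7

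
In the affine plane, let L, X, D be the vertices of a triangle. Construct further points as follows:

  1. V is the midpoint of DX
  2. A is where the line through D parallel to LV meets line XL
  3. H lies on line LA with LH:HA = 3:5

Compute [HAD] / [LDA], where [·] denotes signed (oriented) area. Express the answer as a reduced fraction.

Assign L = (0, 0), X = (1, 0), D = (0, 1) — the answer is frame-independent, so this choice is without loss of generality.
1. V is the midpoint of DX ⇒ V = (1/2, 1/2)
2. A is where the line through D parallel to LV meets line XL ⇒ A = (-1, 0)
3. H lies on line LA with LH:HA = 3:5 ⇒ H = (-3/8, 0)
2·[HAD] = -5/8, 2·[LDA] = 1
[HAD]:[LDA] = -5/8:1 = -5/8

[HAD]:[LDA] = -5/8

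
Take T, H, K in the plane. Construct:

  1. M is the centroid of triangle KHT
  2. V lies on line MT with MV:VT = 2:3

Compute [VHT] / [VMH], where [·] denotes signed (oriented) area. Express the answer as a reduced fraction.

Assign T = (0, 0), H = (1, 0), K = (0, 1) — the answer is frame-independent, so this choice is without loss of generality.
1. M is the centroid of triangle KHT ⇒ M = (1/3, 1/3)
2. V lies on line MT with MV:VT = 2:3 ⇒ V = (1/5, 1/5)
2·[VHT] = -1/5, 2·[VMH] = -2/15
[VHT]:[VMH] = -1/5:-2/15 = 3/2

[VHT]:[VMH] = 3/2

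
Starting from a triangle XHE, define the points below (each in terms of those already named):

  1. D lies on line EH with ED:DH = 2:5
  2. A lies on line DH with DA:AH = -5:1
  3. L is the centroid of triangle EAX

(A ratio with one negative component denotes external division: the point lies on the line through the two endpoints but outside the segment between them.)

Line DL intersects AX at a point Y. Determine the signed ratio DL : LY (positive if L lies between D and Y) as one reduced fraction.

DL:LY = 14/11

Work in coordinates with X = (0, 0), H = (1, 0), E = (0, 1).
1. D lies on line EH with ED:DH = 2:5 ⇒ D = (2/7, 5/7)
2. A lies on line DH with DA:AH = -5:1 ⇒ A = (33/28, -5/28)
3. L is the centroid of triangle EAX ⇒ L = (11/28, 23/84)
line DL meets AX at Y = (187/392, -85/1176)
L = D + t·(Y−D) with t = 14/25, so DL:LY = 14/25:11/25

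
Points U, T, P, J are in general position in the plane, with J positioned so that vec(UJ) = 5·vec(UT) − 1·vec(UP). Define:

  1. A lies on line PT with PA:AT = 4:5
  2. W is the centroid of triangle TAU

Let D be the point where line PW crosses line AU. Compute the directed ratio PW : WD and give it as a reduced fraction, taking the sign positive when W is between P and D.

Choose coordinates U = (0, 0), T = (1, 0), P = (0, 1), J = (5, -1).
1. A lies on line PT with PA:AT = 4:5 ⇒ A = (4/9, 5/9)
2. W is the centroid of triangle TAU ⇒ W = (13/27, 5/27)
line PW meets AU at D = (52/153, 65/153)
W = P + t·(D−P) with t = 17/12, so PW:WD = 17/12:-5/12

PW:WD = -17/5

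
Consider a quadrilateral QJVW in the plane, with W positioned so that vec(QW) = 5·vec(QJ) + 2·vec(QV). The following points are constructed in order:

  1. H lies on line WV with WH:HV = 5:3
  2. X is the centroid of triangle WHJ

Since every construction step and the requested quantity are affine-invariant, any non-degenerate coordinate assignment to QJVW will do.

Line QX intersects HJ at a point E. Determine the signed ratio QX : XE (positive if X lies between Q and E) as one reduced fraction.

QX:XE = -21/10

Assign Q = (0, 0), J = (1, 0), V = (0, 1), W = (5, 2) — the answer is frame-independent, so this choice is without loss of generality.
1. H lies on line WV with WH:HV = 5:3 ⇒ H = (15/8, 11/8)
2. X is the centroid of triangle WHJ ⇒ X = (21/8, 9/8)
line QX meets HJ at E = (11/8, 33/56)
X = Q + t·(E−Q) with t = 21/11, so QX:XE = 21/11:-10/11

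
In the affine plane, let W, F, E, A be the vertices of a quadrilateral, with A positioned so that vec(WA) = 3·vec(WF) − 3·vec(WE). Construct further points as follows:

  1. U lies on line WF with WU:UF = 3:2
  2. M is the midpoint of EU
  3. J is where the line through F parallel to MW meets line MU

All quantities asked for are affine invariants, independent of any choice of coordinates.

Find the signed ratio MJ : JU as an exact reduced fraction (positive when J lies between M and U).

Assign W = (0, 0), F = (1, 0), E = (0, 1), A = (3, -3) — the answer is frame-independent, so this choice is without loss of generality.
1. U lies on line WF with WU:UF = 3:2 ⇒ U = (3/5, 0)
2. M is the midpoint of EU ⇒ M = (3/10, 1/2)
3. J is where the line through F parallel to MW meets line MU ⇒ J = (4/5, -1/3)
J = M + t·(U−M) with t = 5/3, so MJ:JU = t:(1−t) = 5/3:-2/3

MJ:JU = -5/2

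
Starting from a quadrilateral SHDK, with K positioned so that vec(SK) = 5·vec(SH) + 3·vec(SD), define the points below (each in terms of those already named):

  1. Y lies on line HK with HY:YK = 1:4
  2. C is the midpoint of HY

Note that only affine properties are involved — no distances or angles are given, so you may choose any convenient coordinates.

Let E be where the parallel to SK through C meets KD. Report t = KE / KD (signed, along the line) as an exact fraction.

t = -27/50

Assign S = (0, 0), H = (1, 0), D = (0, 1), K = (5, 3) — the answer is frame-independent, so this choice is without loss of generality.
1. Y lies on line HK with HY:YK = 1:4 ⇒ Y = (9/5, 3/5)
2. C is the midpoint of HY ⇒ C = (7/5, 3/10)
through C parallel to SK: direction (5, 3); meets KD at E = (77/10, 102/25)
E = K + t·(D−K) with t = -27/50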